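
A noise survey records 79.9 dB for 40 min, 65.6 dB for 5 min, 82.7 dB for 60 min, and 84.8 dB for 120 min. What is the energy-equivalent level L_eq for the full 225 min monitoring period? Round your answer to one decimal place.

Weight each interval's intensity by its duration and average over T = 225 min:
Σ tᵢ·10^(Lᵢ/10) = 40·10^(79.9/10) + 5·10^(65.6/10) + 60·10^(82.7/10) + 120·10^(84.8/10) = 5.134e+10.
L_eq = 10·log₁₀(5.134e+10/225) = 83.58 dB.

83.6 dB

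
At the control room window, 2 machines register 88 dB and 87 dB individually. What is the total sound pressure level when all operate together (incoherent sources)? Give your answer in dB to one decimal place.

For uncorrelated sources the intensities add, so convert each level to linear form, sum, and take 10·log₁₀ of the total.
Σ 10^(L/10) = 10^(88/10) + 10^(87/10) = 1.132e+09.
L_total = 10·log₁₀(1.132e+09) = 90.54 dB.

90.5 dB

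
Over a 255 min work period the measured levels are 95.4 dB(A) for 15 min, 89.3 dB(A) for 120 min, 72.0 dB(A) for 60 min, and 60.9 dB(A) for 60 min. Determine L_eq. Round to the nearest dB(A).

88 dB(A)

Weight each interval's intensity by its duration and average over T = 255 min:
Σ tᵢ·10^(Lᵢ/10) = 15·10^(95.4/10) + 120·10^(89.3/10) + 60·10^(72.0/10) + 60·10^(60.9/10) = 1.552e+11.
L_eq = 10·log₁₀(1.552e+11/255) = 87.84 dB(A).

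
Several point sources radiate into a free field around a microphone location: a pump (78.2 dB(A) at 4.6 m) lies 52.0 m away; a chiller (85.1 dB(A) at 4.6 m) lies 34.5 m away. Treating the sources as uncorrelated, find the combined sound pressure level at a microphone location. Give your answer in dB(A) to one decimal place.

Apply inverse-square spreading to bring every level to the receiver, then sum 10^(L/10).
pump: 78.2 − 20·log₁₀(52.0/4.6) = 78.2 − 21.06 = 57.14 dB(A).
chiller: 85.1 − 20·log₁₀(34.5/4.6) = 85.1 − 17.50 = 67.60 dB(A).
Σ 10^(L/10) = 6.270e+06 → L_total = 10·log₁₀(6.270e+06) = 67.97 dB(A).

68.0 dB(A)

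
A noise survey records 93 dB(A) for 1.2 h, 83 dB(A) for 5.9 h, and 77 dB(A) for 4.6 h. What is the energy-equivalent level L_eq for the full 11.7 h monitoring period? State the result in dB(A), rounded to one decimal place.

L_eq = 10·log₁₀[(1/T)·Σ tᵢ·10^(Lᵢ/10)] with T = 11.7 h.
Σ tᵢ·10^(Lᵢ/10) = 1.2·10^(93/10) + 5.9·10^(83/10) + 4.6·10^(77/10) = 3.802e+09.
L_eq = 10·log₁₀(3.802e+09/11.7) = 85.12 dB(A).

85.1 dB(A)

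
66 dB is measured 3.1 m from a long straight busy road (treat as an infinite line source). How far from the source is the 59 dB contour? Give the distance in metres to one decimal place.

For a line source L₁ − L₂ = 10·log₁₀(r₂/r₁), so r₂ = r₁·10^((L₁−L₂)/10).
r₂ = 3.1·10^((66−59)/10) = 3.1·10^(7.0/10) = 15.54 m.

15.5 m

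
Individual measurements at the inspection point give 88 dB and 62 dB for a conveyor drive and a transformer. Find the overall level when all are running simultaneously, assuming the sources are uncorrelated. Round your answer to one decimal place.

88.0 dB

Incoherent sources combine by intensity addition: L_total = 10·log₁₀(Σ 10^(L_i/10)).
Σ 10^(L/10) = 10^(88/10) + 10^(62/10) = 6.325e+08.
L_total = 10·log₁₀(6.325e+08) = 88.01 dB.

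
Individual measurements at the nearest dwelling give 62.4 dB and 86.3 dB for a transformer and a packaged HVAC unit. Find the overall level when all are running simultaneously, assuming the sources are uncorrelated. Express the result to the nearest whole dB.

86 dB

Incoherent sources combine by intensity addition: L_total = 10·log₁₀(Σ 10^(L_i/10)).
Σ 10^(L/10) = 10^(62.4/10) + 10^(86.3/10) = 4.283e+08.
L_total = 10·log₁₀(4.283e+08) = 86.32 dB.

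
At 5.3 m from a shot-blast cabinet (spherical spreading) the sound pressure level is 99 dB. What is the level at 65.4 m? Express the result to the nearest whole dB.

Spherical spreading from a point source gives a 20·log₁₀(r₂/r₁) drop.
L₂ = 99 − 20·log₁₀(65.4/5.3) = 99 − 21.826 = 77.17 dB.

77 dB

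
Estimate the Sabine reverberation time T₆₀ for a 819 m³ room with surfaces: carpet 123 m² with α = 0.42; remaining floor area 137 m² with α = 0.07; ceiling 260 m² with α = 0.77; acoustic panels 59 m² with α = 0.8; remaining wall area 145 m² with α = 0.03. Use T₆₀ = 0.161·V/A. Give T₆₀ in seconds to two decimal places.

A = Σ Sᵢαᵢ = 123·0.42 + 137·0.07 + 260·0.77 + 59·0.8 + 145·0.03 = 313.00 m².
T₆₀ = 0.161·V/A = 0.161·819/313.00 = 0.421 s.

0.42 s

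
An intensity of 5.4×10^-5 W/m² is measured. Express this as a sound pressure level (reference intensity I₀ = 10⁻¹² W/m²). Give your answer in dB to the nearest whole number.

L = 10·log₁₀(I/I₀) = 10·log₁₀(5.4×10^-5/10⁻¹²) = 10·log₁₀(5.4×10^7).
L = 10·(0.7324 + 7) = 77.32 dB.

77 dB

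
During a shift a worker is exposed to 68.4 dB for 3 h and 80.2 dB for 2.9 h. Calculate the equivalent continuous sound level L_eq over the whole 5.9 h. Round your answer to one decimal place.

77.4 dB

L_eq = 10·log₁₀[(1/T)·Σ tᵢ·10^(Lᵢ/10)] with T = 5.9 h.
Σ tᵢ·10^(Lᵢ/10) = 3·10^(68.4/10) + 2.9·10^(80.2/10) = 3.244e+08.
L_eq = 10·log₁₀(3.244e+08/5.9) = 77.40 dB.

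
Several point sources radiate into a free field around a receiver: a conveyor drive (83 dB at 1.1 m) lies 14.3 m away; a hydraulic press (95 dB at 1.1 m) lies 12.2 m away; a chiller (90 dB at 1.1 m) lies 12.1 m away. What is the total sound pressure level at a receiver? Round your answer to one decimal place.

Propagate each source to the receiver with L = L_ref − 20·log₁₀(r/r_ref), then add intensities.
conveyor drive: 83 − 20·log₁₀(14.3/1.1) = 83 − 22.28 = 60.72 dB.
hydraulic press: 95 − 20·log₁₀(12.2/1.1) = 95 − 20.90 = 74.10 dB.
chiller: 90 − 20·log₁₀(12.1/1.1) = 90 − 20.83 = 69.17 dB.
Σ 10^(L/10) = 3.515e+07 → L_total = 10·log₁₀(3.515e+07) = 75.46 dB.

75.5 dB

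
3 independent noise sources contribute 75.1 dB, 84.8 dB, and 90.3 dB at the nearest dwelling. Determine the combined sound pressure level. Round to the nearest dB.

For uncorrelated sources the intensities add, so convert each level to linear form, sum, and take 10·log₁₀ of the total.
Σ 10^(L/10) = 10^(75.1/10) + 10^(84.8/10) + 10^(90.3/10) = 1.406e+09.
L_total = 10·log₁₀(1.406e+09) = 91.48 dB.

91 dB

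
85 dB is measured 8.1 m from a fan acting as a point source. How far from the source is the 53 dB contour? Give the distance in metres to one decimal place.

322.5 m

The 32.0 dB drop corresponds to a distance ratio of 10^(32.0/20) for a point source.
r₂ = 8.1·10^((85−53)/20) = 8.1·10^(32.0/20) = 322.47 m.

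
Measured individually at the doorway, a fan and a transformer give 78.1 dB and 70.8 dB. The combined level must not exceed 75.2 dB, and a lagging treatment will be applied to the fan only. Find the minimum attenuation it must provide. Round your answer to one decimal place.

4.9 dB

The untreated sources together contribute 10^(70.8/10) = 1.202e+07, i.e. 70.80 dB.
The limit corresponds to 10^(75.2/10) = 3.311e+07; subtracting the fixed part leaves 2.109e+07 for the fan, i.e. 73.24 dB.
So the fan must be reduced from 78.1 to 73.24 dB: IL = 4.86 dB.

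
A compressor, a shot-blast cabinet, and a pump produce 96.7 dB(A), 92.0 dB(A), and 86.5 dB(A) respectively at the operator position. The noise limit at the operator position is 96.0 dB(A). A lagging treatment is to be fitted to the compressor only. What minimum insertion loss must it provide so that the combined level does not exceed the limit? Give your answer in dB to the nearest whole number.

4 dB

Fixed contribution from the other sources: Σ 10^(L/10) = 10^(92.0/10) + 10^(86.5/10) = 2.032e+09 (93.08 dB(A)).
To meet 96.0 dB(A) overall, the treated compressor may contribute at most 10^(96.0/10) − 2.032e+09 = 1.949e+09, i.e. 92.90 dB(A).
So the compressor must be reduced from 96.7 to 92.90 dB(A): IL = 3.80 dB.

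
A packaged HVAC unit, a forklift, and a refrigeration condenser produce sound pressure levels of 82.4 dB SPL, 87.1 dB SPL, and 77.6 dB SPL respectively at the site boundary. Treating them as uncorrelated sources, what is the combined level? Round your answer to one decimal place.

88.7 dB SPL

Incoherent sources combine by intensity addition: L_total = 10·log₁₀(Σ 10^(L_i/10)).
Σ 10^(L/10) = 10^(82.4/10) + 10^(87.1/10) + 10^(77.6/10) = 7.442e+08.
L_total = 10·log₁₀(7.442e+08) = 88.72 dB SPL.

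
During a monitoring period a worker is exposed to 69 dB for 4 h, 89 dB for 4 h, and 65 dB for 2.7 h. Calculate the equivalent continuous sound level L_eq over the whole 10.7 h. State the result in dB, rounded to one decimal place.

Weight each interval's intensity by its duration and average over T = 10.7 h:
Σ tᵢ·10^(Lᵢ/10) = 4·10^(69/10) + 4·10^(89/10) + 2.7·10^(65/10) = 3.218e+09.
L_eq = 10·log₁₀(3.218e+09/10.7) = 84.78 dB.

84.8 dB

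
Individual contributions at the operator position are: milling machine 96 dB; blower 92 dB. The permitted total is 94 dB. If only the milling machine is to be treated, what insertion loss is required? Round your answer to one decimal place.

6.3 dB

The untreated sources together contribute 10^(92/10) = 1.585e+09, i.e. 92.00 dB.
The limit corresponds to 10^(94/10) = 2.512e+09; subtracting the fixed part leaves 9.270e+08 for the milling machine, i.e. 89.67 dB.
Required insertion loss = 96 − 89.67 = 6.33 dB.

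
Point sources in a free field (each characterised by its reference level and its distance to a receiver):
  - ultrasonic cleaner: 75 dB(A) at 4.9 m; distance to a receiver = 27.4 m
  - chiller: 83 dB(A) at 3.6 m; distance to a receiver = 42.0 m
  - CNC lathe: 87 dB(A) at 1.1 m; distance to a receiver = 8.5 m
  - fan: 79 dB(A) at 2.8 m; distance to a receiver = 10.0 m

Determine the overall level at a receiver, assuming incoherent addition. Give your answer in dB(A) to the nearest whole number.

Propagate each source to the receiver with L = L_ref − 20·log₁₀(r/r_ref), then add intensities.
ultrasonic cleaner: 75 − 20·log₁₀(27.4/4.9) = 75 − 14.95 = 60.05 dB(A).
chiller: 83 − 20·log₁₀(42.0/3.6) = 83 − 21.34 = 61.66 dB(A).
CNC lathe: 87 − 20·log₁₀(8.5/1.1) = 87 − 17.76 = 69.24 dB(A).
fan: 79 − 20·log₁₀(10.0/2.8) = 79 − 11.06 = 67.94 dB(A).
Σ 10^(L/10) = 1.710e+07 → L_total = 10·log₁₀(1.710e+07) = 72.33 dB(A).

72 dB(A)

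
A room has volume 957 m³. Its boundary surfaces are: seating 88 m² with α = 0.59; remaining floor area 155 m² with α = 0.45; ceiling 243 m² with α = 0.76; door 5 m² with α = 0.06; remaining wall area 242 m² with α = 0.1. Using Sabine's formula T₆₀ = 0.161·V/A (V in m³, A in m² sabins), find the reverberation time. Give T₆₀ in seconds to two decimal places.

0.47 s

A = Σ Sᵢαᵢ = 88·0.59 + 155·0.45 + 243·0.76 + 5·0.06 + 242·0.1 = 330.85 m².
T₆₀ = 0.161 × 957 / 330.85 = 0.466 s.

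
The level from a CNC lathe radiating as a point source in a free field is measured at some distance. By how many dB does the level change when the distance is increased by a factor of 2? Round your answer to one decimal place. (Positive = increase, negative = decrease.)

-6.0 dB

With spherical spreading the level changes by −20·log₁₀(r₂/r₁).
ΔL = −20·log₁₀(2) = -6.02 dB.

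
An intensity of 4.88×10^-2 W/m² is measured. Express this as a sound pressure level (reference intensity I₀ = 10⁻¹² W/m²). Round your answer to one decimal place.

I/I₀ = 4.88×10^-2/10⁻¹² = 4.88×10^10, and L = 10·log₁₀(I/I₀).
L = 10·(0.6884 + 10) = 106.88 dB.

106.9 dB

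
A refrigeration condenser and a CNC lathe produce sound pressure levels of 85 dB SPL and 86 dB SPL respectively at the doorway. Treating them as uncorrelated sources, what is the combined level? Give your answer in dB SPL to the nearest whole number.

89 dB SPL

For uncorrelated sources the intensities add, so convert each level to linear form, sum, and take 10·log₁₀ of the total.
Σ 10^(L/10) = 10^(85/10) + 10^(86/10) = 7.143e+08.
L_total = 10·log₁₀(7.143e+08) = 88.54 dB SPL.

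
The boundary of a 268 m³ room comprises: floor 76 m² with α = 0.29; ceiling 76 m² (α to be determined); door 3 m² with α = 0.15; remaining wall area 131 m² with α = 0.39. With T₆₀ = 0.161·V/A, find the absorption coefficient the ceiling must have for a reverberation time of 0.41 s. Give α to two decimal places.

0.42

A = 0.161·V/T₆₀ = 0.161·268/0.41 = 105.24 m² sabins.
Absorption from the other surfaces = 76·0.29 + 3·0.15 + 131·0.39 = 73.58 m², so the ceiling must supply 31.66 m² over 76 m².
α = 31.66/76 = 0.417.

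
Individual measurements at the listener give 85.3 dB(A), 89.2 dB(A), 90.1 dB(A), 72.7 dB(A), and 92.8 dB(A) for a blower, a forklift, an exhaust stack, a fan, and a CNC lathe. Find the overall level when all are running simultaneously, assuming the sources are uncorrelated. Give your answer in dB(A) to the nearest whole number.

For uncorrelated sources the intensities add, so convert each level to linear form, sum, and take 10·log₁₀ of the total.
Σ 10^(L/10) = 10^(85.3/10) + 10^(89.2/10) + 10^(90.1/10) + 10^(72.7/10) + 10^(92.8/10) = 4.118e+09.
L_total = 10·log₁₀(4.118e+09) = 96.15 dB(A).

96 dB(A)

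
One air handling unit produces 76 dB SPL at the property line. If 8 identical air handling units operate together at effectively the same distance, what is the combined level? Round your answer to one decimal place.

N identical incoherent sources raise the level by 10·log₁₀ N.
L_total = 76 + 10·log₁₀(8) = 76 + 9.031 = 85.03 dB SPL.

85.0 dB SPL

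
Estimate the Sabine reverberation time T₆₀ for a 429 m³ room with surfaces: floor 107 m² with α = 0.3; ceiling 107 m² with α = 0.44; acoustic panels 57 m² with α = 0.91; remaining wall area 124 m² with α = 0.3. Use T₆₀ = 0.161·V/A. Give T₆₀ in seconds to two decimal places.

A = Σ Sᵢαᵢ = 107·0.3 + 107·0.44 + 57·0.91 + 124·0.3 = 168.25 m².
T₆₀ = 0.161 × 429 / 168.25 = 0.411 s.

0.41 s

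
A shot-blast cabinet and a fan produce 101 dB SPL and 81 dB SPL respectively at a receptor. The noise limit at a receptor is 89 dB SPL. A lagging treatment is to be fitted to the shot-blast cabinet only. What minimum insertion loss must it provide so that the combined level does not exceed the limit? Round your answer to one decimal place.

Everything except the shot-blast cabinet sums to 10^(81/10) = 1.259e+08 in linear terms, 81.00 dB SPL.
The limit corresponds to 10^(89/10) = 7.943e+08; subtracting the fixed part leaves 6.684e+08 for the shot-blast cabinet, i.e. 88.25 dB SPL.
So the shot-blast cabinet must be reduced from 101 to 88.25 dB SPL: IL = 12.75 dB.

12.7 dB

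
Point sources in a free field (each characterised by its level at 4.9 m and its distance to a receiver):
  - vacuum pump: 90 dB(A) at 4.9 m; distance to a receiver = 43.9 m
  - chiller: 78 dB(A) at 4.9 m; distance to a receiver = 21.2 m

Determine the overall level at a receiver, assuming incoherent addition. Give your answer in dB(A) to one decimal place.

72.0 dB(A)

Propagate each source to the receiver with L = L_ref − 20·log₁₀(r/r_ref), then add intensities.
vacuum pump: 90 − 20·log₁₀(43.9/4.9) = 90 − 19.05 = 70.95 dB(A).
chiller: 78 − 20·log₁₀(21.2/4.9) = 78 − 12.72 = 65.28 dB(A).
Σ 10^(L/10) = 1.583e+07 → L_total = 10·log₁₀(1.583e+07) = 71.99 dB(A).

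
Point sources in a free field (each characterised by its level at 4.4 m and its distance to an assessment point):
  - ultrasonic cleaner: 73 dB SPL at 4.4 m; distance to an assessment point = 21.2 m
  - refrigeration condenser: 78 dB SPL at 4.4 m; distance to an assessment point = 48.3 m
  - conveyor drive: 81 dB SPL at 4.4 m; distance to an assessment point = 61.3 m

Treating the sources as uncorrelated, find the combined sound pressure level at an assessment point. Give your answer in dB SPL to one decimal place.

63.1 dB SPL

Propagate each source to the receiver with L = L_ref − 20·log₁₀(r/r_ref), then add intensities.
ultrasonic cleaner: 73 − 20·log₁₀(21.2/4.4) = 73 − 13.66 = 59.34 dB SPL.
refrigeration condenser: 78 − 20·log₁₀(48.3/4.4) = 78 − 20.81 = 57.19 dB SPL.
conveyor drive: 81 − 20·log₁₀(61.3/4.4) = 81 − 22.88 = 58.12 dB SPL.
Σ 10^(L/10) = 2.032e+06 → L_total = 10·log₁₀(2.032e+06) = 63.08 dB SPL.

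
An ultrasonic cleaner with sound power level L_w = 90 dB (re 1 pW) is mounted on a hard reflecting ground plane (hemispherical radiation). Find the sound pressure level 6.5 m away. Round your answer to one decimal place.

65.8 dB

L_p = L_w − 10·log₁₀(2π·r²) with r = 6.5 m.
2π·r² = 265.5 m², 10·log₁₀ of that is 24.240 dB.
L_p = 90 − 24.240 = 65.76 dB.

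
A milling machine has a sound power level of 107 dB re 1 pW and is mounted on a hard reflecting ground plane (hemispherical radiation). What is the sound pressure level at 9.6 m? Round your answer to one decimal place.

L_p = L_w − 10·log₁₀(2π·r²) with r = 9.6 m.
2π·r² = 579.1 m², 10·log₁₀ of that is 27.627 dB.
L_p = 107 − 27.627 = 79.37 dB.

79.4 dB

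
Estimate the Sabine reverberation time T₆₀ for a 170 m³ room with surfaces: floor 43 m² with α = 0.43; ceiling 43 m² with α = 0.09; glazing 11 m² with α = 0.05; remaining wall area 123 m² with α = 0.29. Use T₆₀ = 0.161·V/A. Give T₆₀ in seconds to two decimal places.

0.47 s

Summing Sᵢαᵢ: 43·0.43 + 43·0.09 + 11·0.05 + 123·0.29 = 58.58 m².
T₆₀ = 0.161·V/A = 0.161·170/58.58 = 0.467 s.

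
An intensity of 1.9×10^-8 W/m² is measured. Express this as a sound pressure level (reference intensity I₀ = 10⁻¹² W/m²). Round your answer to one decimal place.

42.8 dB

L = 10·log₁₀(I/I₀) = 10·log₁₀(1.9×10^-8/10⁻¹²) = 10·log₁₀(1.9×10^4).
L = 10·(0.2788 + 4) = 42.79 dB.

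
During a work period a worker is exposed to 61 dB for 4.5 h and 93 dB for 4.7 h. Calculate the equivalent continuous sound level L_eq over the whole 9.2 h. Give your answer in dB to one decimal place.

The energy average is taken in the linear domain: L_eq = 10·log₁₀[(Σ tᵢ·10^(Lᵢ/10))/T], T = 9.2 h.
Σ tᵢ·10^(Lᵢ/10) = 4.5·10^(61/10) + 4.7·10^(93/10) = 9.383e+09.
L_eq = 10·log₁₀(9.383e+09/9.2) = 90.09 dB.

90.1 dB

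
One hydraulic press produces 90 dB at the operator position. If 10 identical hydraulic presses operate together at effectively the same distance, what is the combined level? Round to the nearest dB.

100 dB

L_total = L₁ + 10·log₁₀ N for N identical incoherent sources.
L_total = 90 + 10·log₁₀(10) = 90 + 10.000 = 100.00 dB.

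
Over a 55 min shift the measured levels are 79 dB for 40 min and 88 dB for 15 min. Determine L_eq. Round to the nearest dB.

84 dB

L_eq = 10·log₁₀[(1/T)·Σ tᵢ·10^(Lᵢ/10)] with T = 55 min.
Σ tᵢ·10^(Lᵢ/10) = 40·10^(79/10) + 15·10^(88/10) = 1.264e+10.
L_eq = 10·log₁₀(1.264e+10/55) = 83.61 dB.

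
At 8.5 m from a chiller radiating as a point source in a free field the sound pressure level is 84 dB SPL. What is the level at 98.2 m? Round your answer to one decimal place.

Point-source attenuation: ΔL = 20·log₁₀(r₂/r₁) = 20·log₁₀(98.2/8.5) = 21.254 dB.
L₂ = 84 − 20·log₁₀(98.2/8.5) = 84 − 21.254 = 62.75 dB SPL.

62.7 dB SPL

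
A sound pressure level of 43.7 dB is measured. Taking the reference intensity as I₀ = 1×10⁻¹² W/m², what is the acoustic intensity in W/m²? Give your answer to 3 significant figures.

2.34e-08 W/m²

I/I₀ = 10^(43.7/10) = 2.344e+04, so I = 2.344e+04 × 10⁻¹² W/m².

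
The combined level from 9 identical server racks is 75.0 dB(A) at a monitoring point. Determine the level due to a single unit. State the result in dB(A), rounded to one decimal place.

65.5 dB(A)

Dividing the total intensity by 9 lowers the level by 10·log₁₀ 9 = 9.542 dB: L₁ = 75.0 − 9.542.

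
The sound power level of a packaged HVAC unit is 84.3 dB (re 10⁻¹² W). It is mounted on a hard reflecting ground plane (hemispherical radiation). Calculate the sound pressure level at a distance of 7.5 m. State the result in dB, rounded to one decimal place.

58.8 dB

L_p = L_w − 10·log₁₀(2π·r²) with r = 7.5 m.
2π·r² = 353.4 m², 10·log₁₀ of that is 25.483 dB.
L_p = 84.3 − 25.483 = 58.82 dB.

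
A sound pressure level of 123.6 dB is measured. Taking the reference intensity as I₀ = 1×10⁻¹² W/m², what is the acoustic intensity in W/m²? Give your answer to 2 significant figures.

2.3 W/m²

L = 10·log₁₀(I/I₀) ⇒ I = I₀·10^(L/10) = 10⁻¹² × 10^12.36.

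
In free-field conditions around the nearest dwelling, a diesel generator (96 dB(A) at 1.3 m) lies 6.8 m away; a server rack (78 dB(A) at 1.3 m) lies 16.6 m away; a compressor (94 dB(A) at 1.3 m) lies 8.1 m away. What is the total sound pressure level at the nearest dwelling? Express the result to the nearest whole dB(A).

Propagate each source to the receiver with L = L_ref − 20·log₁₀(r/r_ref), then add intensities.
diesel generator: 96 − 20·log₁₀(6.8/1.3) = 96 − 14.37 = 81.63 dB(A).
server rack: 78 − 20·log₁₀(16.6/1.3) = 78 − 22.12 = 55.88 dB(A).
compressor: 94 − 20·log₁₀(8.1/1.3) = 94 − 15.89 = 78.11 dB(A).
Σ 10^(L/10) = 2.106e+08 → L_total = 10·log₁₀(2.106e+08) = 83.23 dB(A).

83 dB(A)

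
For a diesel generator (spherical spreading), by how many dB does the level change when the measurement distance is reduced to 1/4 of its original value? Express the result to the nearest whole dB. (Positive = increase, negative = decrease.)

A point source loses 6 dB per doubling of distance; generally ΔL = −20·log₁₀(r₂/r₁).
ΔL = −20·log₁₀(0.25) = +12.04 dB.

+12 dB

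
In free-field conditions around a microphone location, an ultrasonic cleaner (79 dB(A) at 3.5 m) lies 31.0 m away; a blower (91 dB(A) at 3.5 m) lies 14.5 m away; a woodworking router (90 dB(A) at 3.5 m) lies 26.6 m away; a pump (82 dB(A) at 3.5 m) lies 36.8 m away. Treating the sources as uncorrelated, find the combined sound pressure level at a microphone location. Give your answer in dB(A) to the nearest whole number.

80 dB(A)

First find each source's level at the receiver (point-source: −20·log₁₀(r/r_ref)), then combine on an intensity basis.
ultrasonic cleaner: 79 − 20·log₁₀(31.0/3.5) = 79 − 18.95 = 60.05 dB(A).
blower: 91 − 20·log₁₀(14.5/3.5) = 91 − 12.35 = 78.65 dB(A).
woodworking router: 90 − 20·log₁₀(26.6/3.5) = 90 − 17.62 = 72.38 dB(A).
pump: 82 − 20·log₁₀(36.8/3.5) = 82 − 20.44 = 61.56 dB(A).
Σ 10^(L/10) = 9.311e+07 → L_total = 10·log₁₀(9.311e+07) = 79.69 dB(A).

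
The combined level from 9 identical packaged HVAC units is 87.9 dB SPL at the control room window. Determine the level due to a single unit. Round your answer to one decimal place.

9 equal contributions raise the level by 10·log₁₀ 9 = 9.542 dB, so each unit alone gives 87.9 − 9.542.

78.4 dB SPL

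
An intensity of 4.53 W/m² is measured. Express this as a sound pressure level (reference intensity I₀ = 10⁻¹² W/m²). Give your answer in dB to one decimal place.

126.6 dB

I/I₀ = 4.53/10⁻¹² = 4.53×10^12, and L = 10·log₁₀(I/I₀).
L = 10·(0.6561 + 12) = 126.56 dB.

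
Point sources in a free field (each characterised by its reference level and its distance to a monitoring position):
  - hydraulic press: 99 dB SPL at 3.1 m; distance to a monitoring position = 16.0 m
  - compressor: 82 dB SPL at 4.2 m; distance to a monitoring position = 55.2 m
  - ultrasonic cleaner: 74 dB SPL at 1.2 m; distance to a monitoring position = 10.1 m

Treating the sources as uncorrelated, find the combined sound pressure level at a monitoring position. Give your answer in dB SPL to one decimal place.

84.8 dB SPL

Propagate each source to the receiver with L = L_ref − 20·log₁₀(r/r_ref), then add intensities.
hydraulic press: 99 − 20·log₁₀(16.0/3.1) = 99 − 14.26 = 84.74 dB SPL.
compressor: 82 − 20·log₁₀(55.2/4.2) = 82 − 22.37 = 59.63 dB SPL.
ultrasonic cleaner: 74 − 20·log₁₀(10.1/1.2) = 74 − 18.50 = 55.50 dB SPL.
Σ 10^(L/10) = 2.995e+08 → L_total = 10·log₁₀(2.995e+08) = 84.76 dB SPL.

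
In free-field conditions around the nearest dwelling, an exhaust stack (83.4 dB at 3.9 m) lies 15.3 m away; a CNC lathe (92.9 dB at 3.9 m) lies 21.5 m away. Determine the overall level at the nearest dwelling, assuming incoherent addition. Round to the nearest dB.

79 dB

First find each source's level at the receiver (point-source: −20·log₁₀(r/r_ref)), then combine on an intensity basis.
exhaust stack: 83.4 − 20·log₁₀(15.3/3.9) = 83.4 − 11.87 = 71.53 dB.
CNC lathe: 92.9 − 20·log₁₀(21.5/3.9) = 92.9 − 14.83 = 78.07 dB.
Σ 10^(L/10) = 7.837e+07 → L_total = 10·log₁₀(7.837e+07) = 78.94 dB.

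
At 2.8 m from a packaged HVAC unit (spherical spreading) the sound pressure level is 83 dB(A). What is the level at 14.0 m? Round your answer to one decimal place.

For a point source, L₂ = L₁ − 20·log₁₀(r₂/r₁).
L₂ = 83 − 20·log₁₀(14.0/2.8) = 83 − 13.979 = 69.02 dB(A).

69.0 dB(A)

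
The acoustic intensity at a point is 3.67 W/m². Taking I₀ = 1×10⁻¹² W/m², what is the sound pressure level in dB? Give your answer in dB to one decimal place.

125.6 dB

I/I₀ = 3.67/10⁻¹² = 3.67×10^12, and L = 10·log₁₀(I/I₀).
L = 10·(0.5647 + 12) = 125.65 dB.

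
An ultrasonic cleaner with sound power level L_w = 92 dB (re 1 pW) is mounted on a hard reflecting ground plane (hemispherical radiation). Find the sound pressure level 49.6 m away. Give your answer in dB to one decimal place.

L_p = L_w − 10·log₁₀(2π·r²) with r = 49.6 m.
2π·r² = 1.546e+04 m², 10·log₁₀ of that is 41.891 dB.
L_p = 92 − 41.891 = 50.11 dB.

50.1 dB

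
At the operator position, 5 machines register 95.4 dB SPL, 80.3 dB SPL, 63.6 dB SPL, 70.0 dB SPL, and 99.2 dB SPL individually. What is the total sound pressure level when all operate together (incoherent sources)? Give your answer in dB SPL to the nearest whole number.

For uncorrelated sources the intensities add, so convert each level to linear form, sum, and take 10·log₁₀ of the total.
Σ 10^(L/10) = 10^(95.4/10) + 10^(80.3/10) + 10^(63.6/10) + 10^(70.0/10) + 10^(99.2/10) = 1.190e+10.
L_total = 10·log₁₀(1.190e+10) = 100.76 dB SPL.

101 dB SPL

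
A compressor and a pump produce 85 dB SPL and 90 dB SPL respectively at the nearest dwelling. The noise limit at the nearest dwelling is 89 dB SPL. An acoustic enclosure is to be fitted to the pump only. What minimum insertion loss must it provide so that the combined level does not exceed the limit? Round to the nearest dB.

3 dB

The untreated sources together contribute 10^(85/10) = 3.162e+08, i.e. 85.00 dB SPL.
The limit corresponds to 10^(89/10) = 7.943e+08; subtracting the fixed part leaves 4.781e+08 for the pump, i.e. 86.80 dB SPL.
Required insertion loss = 90 − 86.80 = 3.20 dB.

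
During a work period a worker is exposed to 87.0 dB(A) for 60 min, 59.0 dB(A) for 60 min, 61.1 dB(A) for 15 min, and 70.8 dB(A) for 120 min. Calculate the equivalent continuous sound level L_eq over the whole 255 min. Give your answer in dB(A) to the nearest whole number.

Weight each interval's intensity by its duration and average over T = 255 min:
Σ tᵢ·10^(Lᵢ/10) = 60·10^(87.0/10) + 60·10^(59.0/10) + 15·10^(61.1/10) + 120·10^(70.8/10) = 3.158e+10.
L_eq = 10·log₁₀(3.158e+10/255) = 80.93 dB(A).

81 dB(A)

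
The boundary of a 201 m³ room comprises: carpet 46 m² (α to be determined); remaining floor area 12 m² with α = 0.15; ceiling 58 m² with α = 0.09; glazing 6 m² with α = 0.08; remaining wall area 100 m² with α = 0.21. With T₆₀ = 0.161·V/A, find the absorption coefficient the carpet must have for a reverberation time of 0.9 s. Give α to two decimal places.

Required total absorption A = 0.161·201/0.9 = 35.96 m².
Absorption from the other surfaces = 12·0.15 + 58·0.09 + 6·0.08 + 100·0.21 = 28.50 m², so the carpet must supply 7.46 m² over 46 m².
α = 7.46/46 = 0.162.

0.16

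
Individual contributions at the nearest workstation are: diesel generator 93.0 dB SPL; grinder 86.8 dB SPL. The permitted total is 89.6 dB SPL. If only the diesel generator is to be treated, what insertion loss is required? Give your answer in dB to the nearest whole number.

Everything except the diesel generator sums to 10^(86.8/10) = 4.786e+08 in linear terms, 86.80 dB SPL.
The limit corresponds to 10^(89.6/10) = 9.120e+08; subtracting the fixed part leaves 4.334e+08 for the diesel generator, i.e. 86.37 dB SPL.
Required insertion loss = 93.0 − 86.37 = 6.63 dB.

7 dB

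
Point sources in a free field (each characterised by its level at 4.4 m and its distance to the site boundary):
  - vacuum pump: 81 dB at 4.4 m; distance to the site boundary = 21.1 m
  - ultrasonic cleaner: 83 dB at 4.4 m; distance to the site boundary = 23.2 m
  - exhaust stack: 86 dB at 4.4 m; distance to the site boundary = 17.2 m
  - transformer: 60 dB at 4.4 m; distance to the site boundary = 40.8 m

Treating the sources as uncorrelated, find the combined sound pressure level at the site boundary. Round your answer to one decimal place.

75.9 dB

Apply inverse-square spreading to bring every level to the receiver, then sum 10^(L/10).
vacuum pump: 81 − 20·log₁₀(21.1/4.4) = 81 − 13.62 = 67.38 dB.
ultrasonic cleaner: 83 − 20·log₁₀(23.2/4.4) = 83 − 14.44 = 68.56 dB.
exhaust stack: 86 − 20·log₁₀(17.2/4.4) = 86 − 11.84 = 74.16 dB.
transformer: 60 − 20·log₁₀(40.8/4.4) = 60 − 19.34 = 40.66 dB.
Σ 10^(L/10) = 3.872e+07 → L_total = 10·log₁₀(3.872e+07) = 75.88 dB.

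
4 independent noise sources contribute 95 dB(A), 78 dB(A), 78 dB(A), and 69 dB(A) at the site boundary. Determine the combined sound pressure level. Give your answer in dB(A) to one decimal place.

Incoherent sources combine by intensity addition: L_total = 10·log₁₀(Σ 10^(L_i/10)).
Σ 10^(L/10) = 10^(95/10) + 10^(78/10) + 10^(78/10) + 10^(69/10) = 3.296e+09.
L_total = 10·log₁₀(3.296e+09) = 95.18 dB(A).

95.2 dB(A)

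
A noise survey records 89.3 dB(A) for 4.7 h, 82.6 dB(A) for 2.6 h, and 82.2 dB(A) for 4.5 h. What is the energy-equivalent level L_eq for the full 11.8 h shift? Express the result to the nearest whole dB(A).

86 dB(A)

Weight each interval's intensity by its duration and average over T = 11.8 h:
Σ tᵢ·10^(Lᵢ/10) = 4.7·10^(89.3/10) + 2.6·10^(82.6/10) + 4.5·10^(82.2/10) = 5.220e+09.
L_eq = 10·log₁₀(5.220e+09/11.8) = 86.46 dB(A).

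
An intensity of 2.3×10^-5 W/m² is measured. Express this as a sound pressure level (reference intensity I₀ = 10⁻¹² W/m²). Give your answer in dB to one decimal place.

73.6 dB

I/I₀ = 2.3×10^-5/10⁻¹² = 2.3×10^7, and L = 10·log₁₀(I/I₀).
L = 10·(0.3617 + 7) = 73.62 dB.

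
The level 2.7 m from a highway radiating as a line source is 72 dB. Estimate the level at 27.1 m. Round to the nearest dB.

62 dB

For a line source, L₂ = L₁ − 10·log₁₀(r₂/r₁).
L₂ = 72 − 10·log₁₀(27.1/2.7) = 72 − 10.016 = 61.98 dB.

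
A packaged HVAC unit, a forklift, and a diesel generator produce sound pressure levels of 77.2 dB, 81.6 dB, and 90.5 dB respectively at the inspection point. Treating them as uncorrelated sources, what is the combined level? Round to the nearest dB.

For uncorrelated sources the intensities add, so convert each level to linear form, sum, and take 10·log₁₀ of the total.
Σ 10^(L/10) = 10^(77.2/10) + 10^(81.6/10) + 10^(90.5/10) = 1.319e+09.
L_total = 10·log₁₀(1.319e+09) = 91.20 dB.

91 dB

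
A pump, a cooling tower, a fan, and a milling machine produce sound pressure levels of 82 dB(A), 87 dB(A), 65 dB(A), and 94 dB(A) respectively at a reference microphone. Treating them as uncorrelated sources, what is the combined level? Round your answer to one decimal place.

For uncorrelated sources the intensities add, so convert each level to linear form, sum, and take 10·log₁₀ of the total.
Σ 10^(L/10) = 10^(82/10) + 10^(87/10) + 10^(65/10) + 10^(94/10) = 3.175e+09.
L_total = 10·log₁₀(3.175e+09) = 95.02 dB(A).

95.0 dB(A)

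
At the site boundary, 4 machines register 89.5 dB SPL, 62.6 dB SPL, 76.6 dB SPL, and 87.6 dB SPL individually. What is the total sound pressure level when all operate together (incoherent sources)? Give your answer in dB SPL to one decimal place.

Incoherent sources combine by intensity addition: L_total = 10·log₁₀(Σ 10^(L_i/10)).
Σ 10^(L/10) = 10^(89.5/10) + 10^(62.6/10) + 10^(76.6/10) + 10^(87.6/10) = 1.514e+09.
L_total = 10·log₁₀(1.514e+09) = 91.80 dB SPL.

91.8 dB SPL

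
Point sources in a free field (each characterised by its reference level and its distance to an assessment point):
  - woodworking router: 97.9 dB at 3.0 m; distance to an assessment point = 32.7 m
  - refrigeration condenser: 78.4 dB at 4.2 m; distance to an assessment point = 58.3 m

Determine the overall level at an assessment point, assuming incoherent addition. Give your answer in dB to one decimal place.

Apply inverse-square spreading to bring every level to the receiver, then sum 10^(L/10).
woodworking router: 97.9 − 20·log₁₀(32.7/3.0) = 97.9 − 20.75 = 77.15 dB.
refrigeration condenser: 78.4 − 20·log₁₀(58.3/4.2) = 78.4 − 22.85 = 55.55 dB.
Σ 10^(L/10) = 5.226e+07 → L_total = 10·log₁₀(5.226e+07) = 77.18 dB.

77.2 dB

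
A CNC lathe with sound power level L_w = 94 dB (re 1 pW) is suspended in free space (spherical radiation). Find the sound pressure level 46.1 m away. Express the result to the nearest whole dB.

50 dB

Free-field spherical radiation: L_p = L_w − 10·log₁₀(4π·r²), r = 46.1 m.
4π·r² = 2.671e+04 m², 10·log₁₀ of that is 44.266 dB.
L_p = 94 − 44.266 = 49.73 dB.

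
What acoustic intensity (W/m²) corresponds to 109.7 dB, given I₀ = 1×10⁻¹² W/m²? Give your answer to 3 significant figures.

L = 10·log₁₀(I/I₀) ⇒ I = I₀·10^(L/10) = 10⁻¹² × 10^10.97.

0.0933 W/m²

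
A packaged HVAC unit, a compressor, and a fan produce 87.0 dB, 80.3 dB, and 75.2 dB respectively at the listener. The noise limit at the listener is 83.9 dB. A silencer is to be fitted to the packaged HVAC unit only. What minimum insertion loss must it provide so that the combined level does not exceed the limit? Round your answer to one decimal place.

Everything except the packaged HVAC unit sums to 10^(80.3/10) + 10^(75.2/10) = 1.403e+08 in linear terms, 81.47 dB.
The limit corresponds to 10^(83.9/10) = 2.455e+08; subtracting the fixed part leaves 1.052e+08 for the packaged HVAC unit, i.e. 80.22 dB.
Required insertion loss = 87.0 − 80.22 = 6.78 dB.

6.8 dB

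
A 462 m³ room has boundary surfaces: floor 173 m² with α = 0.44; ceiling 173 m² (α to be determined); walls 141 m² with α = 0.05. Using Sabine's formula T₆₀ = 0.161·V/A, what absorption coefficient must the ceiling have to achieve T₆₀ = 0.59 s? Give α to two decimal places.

0.25

From T₆₀ = 0.161·V/A, the target T₆₀ = 0.59 s needs A = 0.161·462/0.59 = 126.07 m².
Absorption from the other surfaces = 173·0.44 + 141·0.05 = 83.17 m², so the ceiling must supply 42.90 m² over 173 m².
α = 42.90/173 = 0.248.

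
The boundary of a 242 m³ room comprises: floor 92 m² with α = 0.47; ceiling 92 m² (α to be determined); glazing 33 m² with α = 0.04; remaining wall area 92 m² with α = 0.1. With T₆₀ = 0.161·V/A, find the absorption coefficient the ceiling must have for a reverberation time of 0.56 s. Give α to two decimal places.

0.17

A = 0.161·V/T₆₀ = 0.161·242/0.56 = 69.58 m² sabins.
Absorption from the other surfaces = 92·0.47 + 33·0.04 + 92·0.1 = 53.76 m², so the ceiling must supply 15.82 m² over 92 m².
α = 15.82/92 = 0.172.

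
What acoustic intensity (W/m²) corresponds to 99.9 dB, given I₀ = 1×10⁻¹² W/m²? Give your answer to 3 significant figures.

0.00977 W/m²

I/I₀ = 10^(99.9/10) = 9.772e+09, so I = 9.772e+09 × 10⁻¹² W/m².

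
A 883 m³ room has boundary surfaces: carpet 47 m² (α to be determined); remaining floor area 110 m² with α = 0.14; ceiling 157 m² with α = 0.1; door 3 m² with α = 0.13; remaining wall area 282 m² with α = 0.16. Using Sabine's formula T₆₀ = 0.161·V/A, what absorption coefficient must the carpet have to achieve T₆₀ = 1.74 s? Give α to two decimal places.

From T₆₀ = 0.161·V/A, the target T₆₀ = 1.74 s needs A = 0.161·883/1.74 = 81.70 m².
Absorption from the other surfaces = 110·0.14 + 157·0.1 + 3·0.13 + 282·0.16 = 76.61 m², so the carpet must supply 5.09 m² over 47 m².
α = 5.09/47 = 0.108.

0.11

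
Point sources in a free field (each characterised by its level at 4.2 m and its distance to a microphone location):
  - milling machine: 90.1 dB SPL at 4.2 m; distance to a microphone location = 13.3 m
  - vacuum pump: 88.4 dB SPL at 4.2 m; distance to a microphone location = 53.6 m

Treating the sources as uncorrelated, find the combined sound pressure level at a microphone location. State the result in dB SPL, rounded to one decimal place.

80.3 dB SPL

Apply inverse-square spreading to bring every level to the receiver, then sum 10^(L/10).
milling machine: 90.1 − 20·log₁₀(13.3/4.2) = 90.1 − 10.01 = 80.09 dB SPL.
vacuum pump: 88.4 − 20·log₁₀(53.6/4.2) = 88.4 − 22.12 = 66.28 dB SPL.
Σ 10^(L/10) = 1.063e+08 → L_total = 10·log₁₀(1.063e+08) = 80.27 dB SPL.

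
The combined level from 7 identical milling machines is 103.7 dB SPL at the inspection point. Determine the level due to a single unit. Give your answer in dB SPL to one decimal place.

95.2 dB SPL

Dividing the total intensity by 7 lowers the level by 10·log₁₀ 7 = 8.451 dB: L₁ = 103.7 − 8.451.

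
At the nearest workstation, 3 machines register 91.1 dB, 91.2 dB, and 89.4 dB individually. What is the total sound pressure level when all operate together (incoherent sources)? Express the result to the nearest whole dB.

95 dB

For uncorrelated sources the intensities add, so convert each level to linear form, sum, and take 10·log₁₀ of the total.
Σ 10^(L/10) = 10^(91.1/10) + 10^(91.2/10) + 10^(89.4/10) = 3.477e+09.
L_total = 10·log₁₀(3.477e+09) = 95.41 dB.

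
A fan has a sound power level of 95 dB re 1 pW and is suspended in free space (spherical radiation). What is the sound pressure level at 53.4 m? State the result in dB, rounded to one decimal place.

49.5 dB

Free-field spherical radiation: L_p = L_w − 10·log₁₀(4π·r²), r = 53.4 m.
4π·r² = 3.583e+04 m², 10·log₁₀ of that is 45.543 dB.
L_p = 95 − 45.543 = 49.46 dB.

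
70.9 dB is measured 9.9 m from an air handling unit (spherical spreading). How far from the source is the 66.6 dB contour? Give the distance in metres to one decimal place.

For a point source L₁ − L₂ = 20·log₁₀(r₂/r₁), so r₂ = r₁·10^((L₁−L₂)/20).
r₂ = 9.9·10^((70.9−66.6)/20) = 9.9·10^(4.3/20) = 16.24 m.

16.2 m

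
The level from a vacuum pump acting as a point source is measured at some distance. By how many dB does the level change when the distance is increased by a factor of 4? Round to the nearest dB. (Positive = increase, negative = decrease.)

-12 dB

With spherical spreading the level changes by −20·log₁₀(r₂/r₁).
ΔL = −20·log₁₀(4) = -12.04 dB.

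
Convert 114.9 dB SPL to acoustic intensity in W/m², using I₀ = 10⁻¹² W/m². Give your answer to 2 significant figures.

0.31 W/m²

L = 10·log₁₀(I/I₀) ⇒ I = I₀·10^(L/10) = 10⁻¹² × 10^11.49.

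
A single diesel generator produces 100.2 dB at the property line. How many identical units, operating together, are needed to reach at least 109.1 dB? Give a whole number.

The shortfall is 109.1 − 100.2 = 8.9 dB, and N units add 10·log₁₀ N, so need 10·log₁₀ N ≥ 8.9.
N ≥ 10^(8.9/10) = 7.762, so N = 8.

8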